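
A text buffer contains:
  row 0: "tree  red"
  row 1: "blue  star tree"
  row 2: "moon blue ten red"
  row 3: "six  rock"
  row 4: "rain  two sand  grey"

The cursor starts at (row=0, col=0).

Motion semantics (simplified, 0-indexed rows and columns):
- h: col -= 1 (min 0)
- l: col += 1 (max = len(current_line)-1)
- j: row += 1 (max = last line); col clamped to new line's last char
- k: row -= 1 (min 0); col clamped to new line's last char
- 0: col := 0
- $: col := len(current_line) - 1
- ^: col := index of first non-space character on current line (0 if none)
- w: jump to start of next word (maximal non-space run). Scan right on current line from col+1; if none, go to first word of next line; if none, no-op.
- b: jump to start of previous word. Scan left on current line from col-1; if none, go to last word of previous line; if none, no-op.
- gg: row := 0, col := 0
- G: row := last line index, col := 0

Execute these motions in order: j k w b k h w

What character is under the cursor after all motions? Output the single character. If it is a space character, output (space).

Answer: r

Derivation:
After 1 (j): row=1 col=0 char='b'
After 2 (k): row=0 col=0 char='t'
After 3 (w): row=0 col=6 char='r'
After 4 (b): row=0 col=0 char='t'
After 5 (k): row=0 col=0 char='t'
After 6 (h): row=0 col=0 char='t'
After 7 (w): row=0 col=6 char='r'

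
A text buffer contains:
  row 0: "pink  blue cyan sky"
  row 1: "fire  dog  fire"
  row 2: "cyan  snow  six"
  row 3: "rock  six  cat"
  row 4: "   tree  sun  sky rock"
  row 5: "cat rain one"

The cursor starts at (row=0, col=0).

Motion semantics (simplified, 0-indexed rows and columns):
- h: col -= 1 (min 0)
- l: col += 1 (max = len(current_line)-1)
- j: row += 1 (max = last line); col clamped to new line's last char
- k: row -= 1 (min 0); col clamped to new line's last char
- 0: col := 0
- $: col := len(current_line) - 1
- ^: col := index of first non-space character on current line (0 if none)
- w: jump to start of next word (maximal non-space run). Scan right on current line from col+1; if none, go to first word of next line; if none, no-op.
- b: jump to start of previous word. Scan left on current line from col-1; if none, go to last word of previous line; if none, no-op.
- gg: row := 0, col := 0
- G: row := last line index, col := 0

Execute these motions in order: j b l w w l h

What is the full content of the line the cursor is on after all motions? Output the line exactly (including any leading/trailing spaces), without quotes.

Answer: fire  dog  fire

Derivation:
After 1 (j): row=1 col=0 char='f'
After 2 (b): row=0 col=16 char='s'
After 3 (l): row=0 col=17 char='k'
After 4 (w): row=1 col=0 char='f'
After 5 (w): row=1 col=6 char='d'
After 6 (l): row=1 col=7 char='o'
After 7 (h): row=1 col=6 char='d'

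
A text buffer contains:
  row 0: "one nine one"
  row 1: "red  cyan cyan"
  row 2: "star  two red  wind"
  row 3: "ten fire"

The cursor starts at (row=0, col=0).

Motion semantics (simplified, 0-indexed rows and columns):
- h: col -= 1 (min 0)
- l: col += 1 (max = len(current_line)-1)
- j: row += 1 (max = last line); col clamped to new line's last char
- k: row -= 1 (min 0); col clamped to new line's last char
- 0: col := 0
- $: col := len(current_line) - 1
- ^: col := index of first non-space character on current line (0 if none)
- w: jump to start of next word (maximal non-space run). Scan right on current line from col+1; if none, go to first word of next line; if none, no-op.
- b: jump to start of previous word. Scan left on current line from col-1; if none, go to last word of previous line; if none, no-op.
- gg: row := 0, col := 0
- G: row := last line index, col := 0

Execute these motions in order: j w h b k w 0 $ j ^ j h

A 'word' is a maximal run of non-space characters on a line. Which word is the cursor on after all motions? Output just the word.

After 1 (j): row=1 col=0 char='r'
After 2 (w): row=1 col=5 char='c'
After 3 (h): row=1 col=4 char='_'
After 4 (b): row=1 col=0 char='r'
After 5 (k): row=0 col=0 char='o'
After 6 (w): row=0 col=4 char='n'
After 7 (0): row=0 col=0 char='o'
After 8 ($): row=0 col=11 char='e'
After 9 (j): row=1 col=11 char='y'
After 10 (^): row=1 col=0 char='r'
After 11 (j): row=2 col=0 char='s'
After 12 (h): row=2 col=0 char='s'

Answer: star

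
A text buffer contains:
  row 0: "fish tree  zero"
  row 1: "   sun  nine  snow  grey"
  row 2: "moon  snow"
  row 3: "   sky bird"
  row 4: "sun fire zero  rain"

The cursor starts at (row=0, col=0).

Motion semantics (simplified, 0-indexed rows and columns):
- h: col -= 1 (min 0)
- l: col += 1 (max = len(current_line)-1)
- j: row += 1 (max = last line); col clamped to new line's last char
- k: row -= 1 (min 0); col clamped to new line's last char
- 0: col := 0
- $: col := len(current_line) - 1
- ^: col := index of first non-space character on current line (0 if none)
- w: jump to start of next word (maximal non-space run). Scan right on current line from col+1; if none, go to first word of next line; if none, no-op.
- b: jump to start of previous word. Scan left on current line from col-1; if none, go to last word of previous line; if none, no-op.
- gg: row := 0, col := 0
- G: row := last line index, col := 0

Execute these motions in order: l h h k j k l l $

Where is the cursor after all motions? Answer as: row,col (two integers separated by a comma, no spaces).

After 1 (l): row=0 col=1 char='i'
After 2 (h): row=0 col=0 char='f'
After 3 (h): row=0 col=0 char='f'
After 4 (k): row=0 col=0 char='f'
After 5 (j): row=1 col=0 char='_'
After 6 (k): row=0 col=0 char='f'
After 7 (l): row=0 col=1 char='i'
After 8 (l): row=0 col=2 char='s'
After 9 ($): row=0 col=14 char='o'

Answer: 0,14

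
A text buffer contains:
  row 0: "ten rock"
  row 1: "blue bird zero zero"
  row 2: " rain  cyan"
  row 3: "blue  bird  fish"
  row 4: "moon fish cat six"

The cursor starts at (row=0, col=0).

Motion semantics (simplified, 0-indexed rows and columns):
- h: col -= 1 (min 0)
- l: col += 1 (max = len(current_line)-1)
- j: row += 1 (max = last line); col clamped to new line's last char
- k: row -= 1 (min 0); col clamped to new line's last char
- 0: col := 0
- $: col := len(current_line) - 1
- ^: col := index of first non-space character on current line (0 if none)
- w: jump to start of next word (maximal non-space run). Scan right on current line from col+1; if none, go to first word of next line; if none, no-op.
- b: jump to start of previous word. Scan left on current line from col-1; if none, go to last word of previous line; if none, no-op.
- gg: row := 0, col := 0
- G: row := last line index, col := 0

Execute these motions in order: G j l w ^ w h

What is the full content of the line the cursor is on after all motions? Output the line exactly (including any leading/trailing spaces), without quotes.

Answer: moon fish cat six

Derivation:
After 1 (G): row=4 col=0 char='m'
After 2 (j): row=4 col=0 char='m'
After 3 (l): row=4 col=1 char='o'
After 4 (w): row=4 col=5 char='f'
After 5 (^): row=4 col=0 char='m'
After 6 (w): row=4 col=5 char='f'
After 7 (h): row=4 col=4 char='_'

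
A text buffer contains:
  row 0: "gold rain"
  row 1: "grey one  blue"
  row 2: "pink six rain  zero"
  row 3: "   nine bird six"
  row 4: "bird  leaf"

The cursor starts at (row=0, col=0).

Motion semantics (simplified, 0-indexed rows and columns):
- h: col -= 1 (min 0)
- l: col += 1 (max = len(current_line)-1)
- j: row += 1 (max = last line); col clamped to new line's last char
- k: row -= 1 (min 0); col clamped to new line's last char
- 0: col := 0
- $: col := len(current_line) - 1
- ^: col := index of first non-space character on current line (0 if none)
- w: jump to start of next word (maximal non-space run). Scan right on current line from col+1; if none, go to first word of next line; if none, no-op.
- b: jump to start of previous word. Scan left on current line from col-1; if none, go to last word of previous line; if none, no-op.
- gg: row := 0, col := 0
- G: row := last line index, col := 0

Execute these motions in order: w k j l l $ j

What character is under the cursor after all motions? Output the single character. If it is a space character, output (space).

Answer: (space)

Derivation:
After 1 (w): row=0 col=5 char='r'
After 2 (k): row=0 col=5 char='r'
After 3 (j): row=1 col=5 char='o'
After 4 (l): row=1 col=6 char='n'
After 5 (l): row=1 col=7 char='e'
After 6 ($): row=1 col=13 char='e'
After 7 (j): row=2 col=13 char='_'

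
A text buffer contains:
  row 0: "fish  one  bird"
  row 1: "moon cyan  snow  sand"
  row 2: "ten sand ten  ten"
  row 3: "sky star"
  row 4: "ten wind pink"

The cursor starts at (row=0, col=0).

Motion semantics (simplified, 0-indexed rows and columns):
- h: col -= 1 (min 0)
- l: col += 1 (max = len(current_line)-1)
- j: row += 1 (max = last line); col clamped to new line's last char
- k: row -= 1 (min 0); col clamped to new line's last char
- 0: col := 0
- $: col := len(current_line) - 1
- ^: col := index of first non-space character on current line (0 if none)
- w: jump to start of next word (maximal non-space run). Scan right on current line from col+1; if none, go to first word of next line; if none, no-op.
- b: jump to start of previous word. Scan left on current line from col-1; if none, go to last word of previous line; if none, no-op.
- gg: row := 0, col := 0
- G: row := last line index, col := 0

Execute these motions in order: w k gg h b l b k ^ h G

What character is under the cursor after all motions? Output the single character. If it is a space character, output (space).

After 1 (w): row=0 col=6 char='o'
After 2 (k): row=0 col=6 char='o'
After 3 (gg): row=0 col=0 char='f'
After 4 (h): row=0 col=0 char='f'
After 5 (b): row=0 col=0 char='f'
After 6 (l): row=0 col=1 char='i'
After 7 (b): row=0 col=0 char='f'
After 8 (k): row=0 col=0 char='f'
After 9 (^): row=0 col=0 char='f'
After 10 (h): row=0 col=0 char='f'
After 11 (G): row=4 col=0 char='t'

Answer: t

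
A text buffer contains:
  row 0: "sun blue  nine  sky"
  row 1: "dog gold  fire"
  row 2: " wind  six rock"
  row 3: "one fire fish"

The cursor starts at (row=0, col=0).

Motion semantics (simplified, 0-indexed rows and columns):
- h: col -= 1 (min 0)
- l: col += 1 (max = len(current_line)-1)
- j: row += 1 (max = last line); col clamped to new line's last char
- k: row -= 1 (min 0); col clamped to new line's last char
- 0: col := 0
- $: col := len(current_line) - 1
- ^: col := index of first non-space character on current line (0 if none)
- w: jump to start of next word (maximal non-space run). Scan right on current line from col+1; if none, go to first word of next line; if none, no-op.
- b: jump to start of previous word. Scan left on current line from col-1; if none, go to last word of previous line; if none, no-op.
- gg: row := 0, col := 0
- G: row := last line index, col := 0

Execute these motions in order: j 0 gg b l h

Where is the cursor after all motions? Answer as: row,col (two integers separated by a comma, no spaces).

Answer: 0,0

Derivation:
After 1 (j): row=1 col=0 char='d'
After 2 (0): row=1 col=0 char='d'
After 3 (gg): row=0 col=0 char='s'
After 4 (b): row=0 col=0 char='s'
After 5 (l): row=0 col=1 char='u'
After 6 (h): row=0 col=0 char='s'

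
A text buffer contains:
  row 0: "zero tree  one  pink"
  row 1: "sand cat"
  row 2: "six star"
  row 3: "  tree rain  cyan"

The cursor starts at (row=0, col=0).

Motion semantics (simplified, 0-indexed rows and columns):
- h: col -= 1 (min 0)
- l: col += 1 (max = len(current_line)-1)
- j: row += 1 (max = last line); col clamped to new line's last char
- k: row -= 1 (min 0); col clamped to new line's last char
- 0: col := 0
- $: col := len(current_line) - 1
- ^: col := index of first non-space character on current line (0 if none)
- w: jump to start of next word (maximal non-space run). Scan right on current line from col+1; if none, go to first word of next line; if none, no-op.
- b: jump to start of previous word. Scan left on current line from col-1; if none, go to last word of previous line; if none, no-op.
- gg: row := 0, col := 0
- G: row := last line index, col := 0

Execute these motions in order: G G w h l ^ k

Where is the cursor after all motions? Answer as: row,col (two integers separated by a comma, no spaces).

Answer: 2,2

Derivation:
After 1 (G): row=3 col=0 char='_'
After 2 (G): row=3 col=0 char='_'
After 3 (w): row=3 col=2 char='t'
After 4 (h): row=3 col=1 char='_'
After 5 (l): row=3 col=2 char='t'
After 6 (^): row=3 col=2 char='t'
After 7 (k): row=2 col=2 char='x'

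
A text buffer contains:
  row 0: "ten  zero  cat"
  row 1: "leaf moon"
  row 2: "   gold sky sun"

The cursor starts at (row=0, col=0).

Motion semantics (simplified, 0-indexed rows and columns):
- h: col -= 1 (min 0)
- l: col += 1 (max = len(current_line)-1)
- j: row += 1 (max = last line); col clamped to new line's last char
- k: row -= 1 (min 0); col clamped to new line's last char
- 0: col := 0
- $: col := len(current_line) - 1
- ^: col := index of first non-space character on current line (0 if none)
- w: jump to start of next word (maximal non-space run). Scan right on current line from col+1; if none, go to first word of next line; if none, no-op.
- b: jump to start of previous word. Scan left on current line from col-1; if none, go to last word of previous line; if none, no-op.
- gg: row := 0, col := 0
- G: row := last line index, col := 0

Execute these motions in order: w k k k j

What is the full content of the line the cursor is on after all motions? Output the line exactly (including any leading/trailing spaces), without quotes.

Answer: leaf moon

Derivation:
After 1 (w): row=0 col=5 char='z'
After 2 (k): row=0 col=5 char='z'
After 3 (k): row=0 col=5 char='z'
After 4 (k): row=0 col=5 char='z'
After 5 (j): row=1 col=5 char='m'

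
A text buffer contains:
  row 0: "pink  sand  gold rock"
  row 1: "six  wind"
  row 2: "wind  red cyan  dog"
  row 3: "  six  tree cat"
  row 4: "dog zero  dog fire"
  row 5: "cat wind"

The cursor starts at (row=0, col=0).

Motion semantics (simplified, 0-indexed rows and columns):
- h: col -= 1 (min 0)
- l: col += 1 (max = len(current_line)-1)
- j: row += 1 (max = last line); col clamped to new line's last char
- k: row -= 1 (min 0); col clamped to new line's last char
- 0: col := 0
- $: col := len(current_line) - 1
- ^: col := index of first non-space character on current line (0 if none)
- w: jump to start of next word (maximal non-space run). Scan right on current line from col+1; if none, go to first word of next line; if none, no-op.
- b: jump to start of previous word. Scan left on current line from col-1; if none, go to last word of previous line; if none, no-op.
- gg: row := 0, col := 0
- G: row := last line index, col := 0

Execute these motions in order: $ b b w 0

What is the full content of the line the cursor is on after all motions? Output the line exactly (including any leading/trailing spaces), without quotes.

After 1 ($): row=0 col=20 char='k'
After 2 (b): row=0 col=17 char='r'
After 3 (b): row=0 col=12 char='g'
After 4 (w): row=0 col=17 char='r'
After 5 (0): row=0 col=0 char='p'

Answer: pink  sand  gold rock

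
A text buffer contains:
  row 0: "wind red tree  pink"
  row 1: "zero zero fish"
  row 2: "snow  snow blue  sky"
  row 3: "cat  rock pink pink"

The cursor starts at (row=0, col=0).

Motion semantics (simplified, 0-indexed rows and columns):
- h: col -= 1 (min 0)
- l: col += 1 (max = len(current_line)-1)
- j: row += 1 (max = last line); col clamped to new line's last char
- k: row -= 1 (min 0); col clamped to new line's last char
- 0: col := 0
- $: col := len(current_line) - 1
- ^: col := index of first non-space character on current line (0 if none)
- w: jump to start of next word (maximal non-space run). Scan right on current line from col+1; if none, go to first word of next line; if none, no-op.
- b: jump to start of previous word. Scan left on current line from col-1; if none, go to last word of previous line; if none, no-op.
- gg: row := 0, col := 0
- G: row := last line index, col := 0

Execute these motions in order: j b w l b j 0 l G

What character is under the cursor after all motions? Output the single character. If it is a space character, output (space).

After 1 (j): row=1 col=0 char='z'
After 2 (b): row=0 col=15 char='p'
After 3 (w): row=1 col=0 char='z'
After 4 (l): row=1 col=1 char='e'
After 5 (b): row=1 col=0 char='z'
After 6 (j): row=2 col=0 char='s'
After 7 (0): row=2 col=0 char='s'
After 8 (l): row=2 col=1 char='n'
After 9 (G): row=3 col=0 char='c'

Answer: c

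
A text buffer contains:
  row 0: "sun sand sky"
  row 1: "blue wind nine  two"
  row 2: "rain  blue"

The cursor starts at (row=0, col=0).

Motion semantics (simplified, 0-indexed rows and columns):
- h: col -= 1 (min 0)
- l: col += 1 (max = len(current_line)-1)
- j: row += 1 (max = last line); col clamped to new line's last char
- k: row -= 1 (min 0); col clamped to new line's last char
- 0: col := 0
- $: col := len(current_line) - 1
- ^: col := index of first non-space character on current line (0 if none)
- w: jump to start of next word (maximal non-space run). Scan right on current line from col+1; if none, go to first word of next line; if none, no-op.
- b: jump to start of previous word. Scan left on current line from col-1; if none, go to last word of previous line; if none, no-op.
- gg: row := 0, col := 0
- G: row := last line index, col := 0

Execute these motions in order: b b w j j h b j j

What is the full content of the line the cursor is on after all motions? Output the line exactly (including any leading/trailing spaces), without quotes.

After 1 (b): row=0 col=0 char='s'
After 2 (b): row=0 col=0 char='s'
After 3 (w): row=0 col=4 char='s'
After 4 (j): row=1 col=4 char='_'
After 5 (j): row=2 col=4 char='_'
After 6 (h): row=2 col=3 char='n'
After 7 (b): row=2 col=0 char='r'
After 8 (j): row=2 col=0 char='r'
After 9 (j): row=2 col=0 char='r'

Answer: rain  blue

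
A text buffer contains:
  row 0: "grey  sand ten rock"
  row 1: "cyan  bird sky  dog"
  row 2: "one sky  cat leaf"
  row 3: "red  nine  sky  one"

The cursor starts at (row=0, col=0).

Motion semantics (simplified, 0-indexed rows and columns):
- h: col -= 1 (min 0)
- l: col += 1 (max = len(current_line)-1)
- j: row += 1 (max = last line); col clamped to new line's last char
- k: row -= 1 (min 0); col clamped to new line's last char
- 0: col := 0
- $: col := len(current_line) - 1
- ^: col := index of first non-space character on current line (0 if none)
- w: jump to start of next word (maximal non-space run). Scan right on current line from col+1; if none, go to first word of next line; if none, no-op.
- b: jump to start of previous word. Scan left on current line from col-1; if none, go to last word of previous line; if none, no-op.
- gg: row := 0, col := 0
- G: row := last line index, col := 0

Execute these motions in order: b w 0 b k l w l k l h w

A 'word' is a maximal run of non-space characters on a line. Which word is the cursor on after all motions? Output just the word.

After 1 (b): row=0 col=0 char='g'
After 2 (w): row=0 col=6 char='s'
After 3 (0): row=0 col=0 char='g'
After 4 (b): row=0 col=0 char='g'
After 5 (k): row=0 col=0 char='g'
After 6 (l): row=0 col=1 char='r'
After 7 (w): row=0 col=6 char='s'
After 8 (l): row=0 col=7 char='a'
After 9 (k): row=0 col=7 char='a'
After 10 (l): row=0 col=8 char='n'
After 11 (h): row=0 col=7 char='a'
After 12 (w): row=0 col=11 char='t'

Answer: ten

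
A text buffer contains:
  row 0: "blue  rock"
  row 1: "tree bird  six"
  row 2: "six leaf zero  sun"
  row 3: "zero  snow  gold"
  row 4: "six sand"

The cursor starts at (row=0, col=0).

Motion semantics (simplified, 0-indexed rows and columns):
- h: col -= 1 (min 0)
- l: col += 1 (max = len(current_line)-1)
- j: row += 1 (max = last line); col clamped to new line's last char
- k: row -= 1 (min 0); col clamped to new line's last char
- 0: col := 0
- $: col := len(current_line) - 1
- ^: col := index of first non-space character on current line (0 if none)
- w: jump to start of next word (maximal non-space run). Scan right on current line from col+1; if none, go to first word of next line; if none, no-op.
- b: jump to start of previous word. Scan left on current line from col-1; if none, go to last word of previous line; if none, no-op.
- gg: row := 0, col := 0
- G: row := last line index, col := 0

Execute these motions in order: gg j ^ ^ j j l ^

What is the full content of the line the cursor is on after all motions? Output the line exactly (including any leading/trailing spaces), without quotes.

After 1 (gg): row=0 col=0 char='b'
After 2 (j): row=1 col=0 char='t'
After 3 (^): row=1 col=0 char='t'
After 4 (^): row=1 col=0 char='t'
After 5 (j): row=2 col=0 char='s'
After 6 (j): row=3 col=0 char='z'
After 7 (l): row=3 col=1 char='e'
After 8 (^): row=3 col=0 char='z'

Answer: zero  snow  gold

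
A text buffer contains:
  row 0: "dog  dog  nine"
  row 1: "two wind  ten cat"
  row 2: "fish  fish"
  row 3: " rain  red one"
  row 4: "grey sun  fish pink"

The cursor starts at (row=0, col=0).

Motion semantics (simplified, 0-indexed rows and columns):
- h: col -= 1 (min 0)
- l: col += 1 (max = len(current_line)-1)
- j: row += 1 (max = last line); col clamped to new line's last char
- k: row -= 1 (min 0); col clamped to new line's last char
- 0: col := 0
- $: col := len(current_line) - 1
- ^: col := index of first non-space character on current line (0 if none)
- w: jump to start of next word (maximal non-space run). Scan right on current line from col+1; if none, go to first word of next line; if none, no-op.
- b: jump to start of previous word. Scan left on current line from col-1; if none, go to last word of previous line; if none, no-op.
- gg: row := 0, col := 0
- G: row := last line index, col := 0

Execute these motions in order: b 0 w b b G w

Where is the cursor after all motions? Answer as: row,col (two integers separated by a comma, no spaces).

After 1 (b): row=0 col=0 char='d'
After 2 (0): row=0 col=0 char='d'
After 3 (w): row=0 col=5 char='d'
After 4 (b): row=0 col=0 char='d'
After 5 (b): row=0 col=0 char='d'
After 6 (G): row=4 col=0 char='g'
After 7 (w): row=4 col=5 char='s'

Answer: 4,5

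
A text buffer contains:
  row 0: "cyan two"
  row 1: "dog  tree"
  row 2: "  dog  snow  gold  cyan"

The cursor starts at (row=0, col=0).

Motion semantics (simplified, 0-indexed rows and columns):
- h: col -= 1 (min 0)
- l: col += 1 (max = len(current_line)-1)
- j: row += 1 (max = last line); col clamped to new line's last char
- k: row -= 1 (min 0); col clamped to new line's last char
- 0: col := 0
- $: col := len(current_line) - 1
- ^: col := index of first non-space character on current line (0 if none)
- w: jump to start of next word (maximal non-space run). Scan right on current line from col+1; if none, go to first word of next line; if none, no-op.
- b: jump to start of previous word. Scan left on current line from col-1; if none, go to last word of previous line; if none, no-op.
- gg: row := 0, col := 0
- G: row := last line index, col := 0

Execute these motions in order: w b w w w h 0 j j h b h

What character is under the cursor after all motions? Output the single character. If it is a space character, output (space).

Answer: (space)

Derivation:
After 1 (w): row=0 col=5 char='t'
After 2 (b): row=0 col=0 char='c'
After 3 (w): row=0 col=5 char='t'
After 4 (w): row=1 col=0 char='d'
After 5 (w): row=1 col=5 char='t'
After 6 (h): row=1 col=4 char='_'
After 7 (0): row=1 col=0 char='d'
After 8 (j): row=2 col=0 char='_'
After 9 (j): row=2 col=0 char='_'
After 10 (h): row=2 col=0 char='_'
After 11 (b): row=1 col=5 char='t'
After 12 (h): row=1 col=4 char='_'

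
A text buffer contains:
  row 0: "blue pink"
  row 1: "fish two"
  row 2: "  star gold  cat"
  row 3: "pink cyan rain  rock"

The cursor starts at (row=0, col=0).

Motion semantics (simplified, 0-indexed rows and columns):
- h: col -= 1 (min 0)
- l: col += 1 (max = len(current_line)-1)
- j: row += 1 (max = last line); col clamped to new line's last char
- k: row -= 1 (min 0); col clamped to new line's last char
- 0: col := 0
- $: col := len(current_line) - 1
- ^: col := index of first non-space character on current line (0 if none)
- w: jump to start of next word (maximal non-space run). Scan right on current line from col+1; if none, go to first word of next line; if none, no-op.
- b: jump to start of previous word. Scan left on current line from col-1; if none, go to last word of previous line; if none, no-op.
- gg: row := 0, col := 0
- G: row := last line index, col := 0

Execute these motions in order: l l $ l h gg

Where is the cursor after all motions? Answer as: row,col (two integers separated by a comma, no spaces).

Answer: 0,0

Derivation:
After 1 (l): row=0 col=1 char='l'
After 2 (l): row=0 col=2 char='u'
After 3 ($): row=0 col=8 char='k'
After 4 (l): row=0 col=8 char='k'
After 5 (h): row=0 col=7 char='n'
After 6 (gg): row=0 col=0 char='b'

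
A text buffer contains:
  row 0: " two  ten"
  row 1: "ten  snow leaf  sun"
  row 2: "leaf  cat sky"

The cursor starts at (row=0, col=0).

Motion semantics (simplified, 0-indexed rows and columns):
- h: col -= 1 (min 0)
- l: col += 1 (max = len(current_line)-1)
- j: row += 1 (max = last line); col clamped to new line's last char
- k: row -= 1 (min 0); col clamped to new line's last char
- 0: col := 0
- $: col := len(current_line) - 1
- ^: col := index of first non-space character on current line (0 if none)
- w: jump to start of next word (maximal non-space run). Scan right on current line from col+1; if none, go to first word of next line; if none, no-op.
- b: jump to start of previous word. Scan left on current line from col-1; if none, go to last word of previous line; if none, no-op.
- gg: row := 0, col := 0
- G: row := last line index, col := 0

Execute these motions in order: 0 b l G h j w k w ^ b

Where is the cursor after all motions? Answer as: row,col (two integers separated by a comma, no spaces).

After 1 (0): row=0 col=0 char='_'
After 2 (b): row=0 col=0 char='_'
After 3 (l): row=0 col=1 char='t'
After 4 (G): row=2 col=0 char='l'
After 5 (h): row=2 col=0 char='l'
After 6 (j): row=2 col=0 char='l'
After 7 (w): row=2 col=6 char='c'
After 8 (k): row=1 col=6 char='n'
After 9 (w): row=1 col=10 char='l'
After 10 (^): row=1 col=0 char='t'
After 11 (b): row=0 col=6 char='t'

Answer: 0,6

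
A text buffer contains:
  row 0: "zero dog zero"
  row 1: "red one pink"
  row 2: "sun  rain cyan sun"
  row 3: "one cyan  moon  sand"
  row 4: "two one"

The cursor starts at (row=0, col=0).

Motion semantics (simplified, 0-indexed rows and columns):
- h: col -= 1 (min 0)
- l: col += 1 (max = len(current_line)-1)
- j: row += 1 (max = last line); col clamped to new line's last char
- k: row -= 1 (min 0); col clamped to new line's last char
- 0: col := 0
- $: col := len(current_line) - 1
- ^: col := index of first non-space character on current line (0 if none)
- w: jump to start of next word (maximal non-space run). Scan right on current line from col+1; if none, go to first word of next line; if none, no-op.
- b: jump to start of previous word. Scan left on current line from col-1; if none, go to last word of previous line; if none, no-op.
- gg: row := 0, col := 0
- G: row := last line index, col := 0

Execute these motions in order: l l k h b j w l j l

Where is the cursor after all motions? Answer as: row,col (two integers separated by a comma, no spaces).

After 1 (l): row=0 col=1 char='e'
After 2 (l): row=0 col=2 char='r'
After 3 (k): row=0 col=2 char='r'
After 4 (h): row=0 col=1 char='e'
After 5 (b): row=0 col=0 char='z'
After 6 (j): row=1 col=0 char='r'
After 7 (w): row=1 col=4 char='o'
After 8 (l): row=1 col=5 char='n'
After 9 (j): row=2 col=5 char='r'
After 10 (l): row=2 col=6 char='a'

Answer: 2,6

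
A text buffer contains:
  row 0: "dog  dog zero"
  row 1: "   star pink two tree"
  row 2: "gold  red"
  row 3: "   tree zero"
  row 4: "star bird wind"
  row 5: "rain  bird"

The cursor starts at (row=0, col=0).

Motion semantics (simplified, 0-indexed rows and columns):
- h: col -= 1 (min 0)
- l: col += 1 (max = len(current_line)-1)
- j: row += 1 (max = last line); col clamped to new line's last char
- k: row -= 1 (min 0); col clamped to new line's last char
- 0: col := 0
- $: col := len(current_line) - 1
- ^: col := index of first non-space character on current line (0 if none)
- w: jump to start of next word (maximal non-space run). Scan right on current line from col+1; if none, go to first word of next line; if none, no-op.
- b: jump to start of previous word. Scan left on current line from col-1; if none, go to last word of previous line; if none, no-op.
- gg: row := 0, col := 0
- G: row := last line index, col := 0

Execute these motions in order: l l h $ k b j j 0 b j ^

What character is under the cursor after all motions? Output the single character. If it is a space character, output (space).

After 1 (l): row=0 col=1 char='o'
After 2 (l): row=0 col=2 char='g'
After 3 (h): row=0 col=1 char='o'
After 4 ($): row=0 col=12 char='o'
After 5 (k): row=0 col=12 char='o'
After 6 (b): row=0 col=9 char='z'
After 7 (j): row=1 col=9 char='i'
After 8 (j): row=2 col=8 char='d'
After 9 (0): row=2 col=0 char='g'
After 10 (b): row=1 col=17 char='t'
After 11 (j): row=2 col=8 char='d'
After 12 (^): row=2 col=0 char='g'

Answer: g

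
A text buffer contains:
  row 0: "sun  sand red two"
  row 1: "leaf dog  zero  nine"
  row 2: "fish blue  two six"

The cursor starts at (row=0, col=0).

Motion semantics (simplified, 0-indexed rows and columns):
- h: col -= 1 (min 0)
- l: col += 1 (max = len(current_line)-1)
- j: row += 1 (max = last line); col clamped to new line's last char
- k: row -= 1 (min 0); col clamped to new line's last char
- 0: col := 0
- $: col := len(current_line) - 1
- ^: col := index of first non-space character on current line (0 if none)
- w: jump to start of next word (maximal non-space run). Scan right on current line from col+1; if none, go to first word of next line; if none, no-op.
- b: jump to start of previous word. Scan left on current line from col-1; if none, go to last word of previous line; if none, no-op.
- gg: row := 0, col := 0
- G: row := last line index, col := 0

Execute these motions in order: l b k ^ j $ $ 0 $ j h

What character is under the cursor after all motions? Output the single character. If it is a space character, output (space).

Answer: i

Derivation:
After 1 (l): row=0 col=1 char='u'
After 2 (b): row=0 col=0 char='s'
After 3 (k): row=0 col=0 char='s'
After 4 (^): row=0 col=0 char='s'
After 5 (j): row=1 col=0 char='l'
After 6 ($): row=1 col=19 char='e'
After 7 ($): row=1 col=19 char='e'
After 8 (0): row=1 col=0 char='l'
After 9 ($): row=1 col=19 char='e'
After 10 (j): row=2 col=17 char='x'
After 11 (h): row=2 col=16 char='i'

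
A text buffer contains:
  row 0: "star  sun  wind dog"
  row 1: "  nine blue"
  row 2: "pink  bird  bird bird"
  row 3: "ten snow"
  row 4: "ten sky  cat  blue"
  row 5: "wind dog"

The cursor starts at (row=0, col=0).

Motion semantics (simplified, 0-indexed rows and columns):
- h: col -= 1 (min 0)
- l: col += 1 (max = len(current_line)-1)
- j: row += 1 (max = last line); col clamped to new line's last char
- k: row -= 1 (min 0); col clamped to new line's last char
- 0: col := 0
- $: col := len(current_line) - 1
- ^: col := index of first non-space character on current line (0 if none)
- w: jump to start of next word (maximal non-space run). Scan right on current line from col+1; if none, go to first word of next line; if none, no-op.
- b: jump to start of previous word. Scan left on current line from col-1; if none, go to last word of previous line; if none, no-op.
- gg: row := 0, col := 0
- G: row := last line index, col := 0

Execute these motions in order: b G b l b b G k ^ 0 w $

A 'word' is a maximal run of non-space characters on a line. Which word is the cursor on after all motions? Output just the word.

Answer: blue

Derivation:
After 1 (b): row=0 col=0 char='s'
After 2 (G): row=5 col=0 char='w'
After 3 (b): row=4 col=14 char='b'
After 4 (l): row=4 col=15 char='l'
After 5 (b): row=4 col=14 char='b'
After 6 (b): row=4 col=9 char='c'
After 7 (G): row=5 col=0 char='w'
After 8 (k): row=4 col=0 char='t'
After 9 (^): row=4 col=0 char='t'
After 10 (0): row=4 col=0 char='t'
After 11 (w): row=4 col=4 char='s'
After 12 ($): row=4 col=17 char='e'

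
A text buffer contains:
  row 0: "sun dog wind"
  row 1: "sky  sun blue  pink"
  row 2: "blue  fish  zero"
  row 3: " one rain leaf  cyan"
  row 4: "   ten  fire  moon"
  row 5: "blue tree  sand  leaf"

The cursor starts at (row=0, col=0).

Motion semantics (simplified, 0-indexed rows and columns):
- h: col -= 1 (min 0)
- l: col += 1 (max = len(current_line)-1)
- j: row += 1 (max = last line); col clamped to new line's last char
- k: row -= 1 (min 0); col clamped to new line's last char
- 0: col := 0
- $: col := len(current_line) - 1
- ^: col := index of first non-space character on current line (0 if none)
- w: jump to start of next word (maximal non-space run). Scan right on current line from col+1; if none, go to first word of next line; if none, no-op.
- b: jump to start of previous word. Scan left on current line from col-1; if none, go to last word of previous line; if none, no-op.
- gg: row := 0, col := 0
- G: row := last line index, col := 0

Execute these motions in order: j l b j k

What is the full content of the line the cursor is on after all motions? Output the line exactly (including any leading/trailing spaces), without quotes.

After 1 (j): row=1 col=0 char='s'
After 2 (l): row=1 col=1 char='k'
After 3 (b): row=1 col=0 char='s'
After 4 (j): row=2 col=0 char='b'
After 5 (k): row=1 col=0 char='s'

Answer: sky  sun blue  pink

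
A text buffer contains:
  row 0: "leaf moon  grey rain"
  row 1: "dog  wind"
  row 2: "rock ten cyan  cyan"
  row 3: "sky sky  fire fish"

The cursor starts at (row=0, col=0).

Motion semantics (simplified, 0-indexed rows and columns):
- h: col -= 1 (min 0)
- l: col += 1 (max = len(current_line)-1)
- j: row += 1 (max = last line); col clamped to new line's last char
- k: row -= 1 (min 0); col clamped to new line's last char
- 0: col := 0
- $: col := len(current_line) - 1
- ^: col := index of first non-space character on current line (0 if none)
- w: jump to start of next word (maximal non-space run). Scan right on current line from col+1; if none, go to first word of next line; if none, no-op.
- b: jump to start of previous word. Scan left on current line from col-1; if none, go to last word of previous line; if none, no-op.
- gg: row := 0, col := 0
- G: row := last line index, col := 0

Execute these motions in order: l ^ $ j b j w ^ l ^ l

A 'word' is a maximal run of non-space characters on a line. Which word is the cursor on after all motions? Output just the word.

Answer: rock

Derivation:
After 1 (l): row=0 col=1 char='e'
After 2 (^): row=0 col=0 char='l'
After 3 ($): row=0 col=19 char='n'
After 4 (j): row=1 col=8 char='d'
After 5 (b): row=1 col=5 char='w'
After 6 (j): row=2 col=5 char='t'
After 7 (w): row=2 col=9 char='c'
After 8 (^): row=2 col=0 char='r'
After 9 (l): row=2 col=1 char='o'
After 10 (^): row=2 col=0 char='r'
After 11 (l): row=2 col=1 char='o'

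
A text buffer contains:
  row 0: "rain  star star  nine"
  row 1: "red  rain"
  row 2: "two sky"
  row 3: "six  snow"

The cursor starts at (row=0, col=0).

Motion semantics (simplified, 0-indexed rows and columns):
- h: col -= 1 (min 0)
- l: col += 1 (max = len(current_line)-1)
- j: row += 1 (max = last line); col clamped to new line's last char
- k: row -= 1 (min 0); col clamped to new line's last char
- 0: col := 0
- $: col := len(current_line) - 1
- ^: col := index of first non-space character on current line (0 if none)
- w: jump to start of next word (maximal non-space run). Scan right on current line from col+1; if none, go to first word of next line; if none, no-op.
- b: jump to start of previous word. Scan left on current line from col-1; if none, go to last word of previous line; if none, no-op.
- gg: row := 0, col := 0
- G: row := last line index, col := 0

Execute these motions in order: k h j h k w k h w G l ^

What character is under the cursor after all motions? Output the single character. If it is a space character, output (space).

After 1 (k): row=0 col=0 char='r'
After 2 (h): row=0 col=0 char='r'
After 3 (j): row=1 col=0 char='r'
After 4 (h): row=1 col=0 char='r'
After 5 (k): row=0 col=0 char='r'
After 6 (w): row=0 col=6 char='s'
After 7 (k): row=0 col=6 char='s'
After 8 (h): row=0 col=5 char='_'
After 9 (w): row=0 col=6 char='s'
After 10 (G): row=3 col=0 char='s'
After 11 (l): row=3 col=1 char='i'
After 12 (^): row=3 col=0 char='s'

Answer: s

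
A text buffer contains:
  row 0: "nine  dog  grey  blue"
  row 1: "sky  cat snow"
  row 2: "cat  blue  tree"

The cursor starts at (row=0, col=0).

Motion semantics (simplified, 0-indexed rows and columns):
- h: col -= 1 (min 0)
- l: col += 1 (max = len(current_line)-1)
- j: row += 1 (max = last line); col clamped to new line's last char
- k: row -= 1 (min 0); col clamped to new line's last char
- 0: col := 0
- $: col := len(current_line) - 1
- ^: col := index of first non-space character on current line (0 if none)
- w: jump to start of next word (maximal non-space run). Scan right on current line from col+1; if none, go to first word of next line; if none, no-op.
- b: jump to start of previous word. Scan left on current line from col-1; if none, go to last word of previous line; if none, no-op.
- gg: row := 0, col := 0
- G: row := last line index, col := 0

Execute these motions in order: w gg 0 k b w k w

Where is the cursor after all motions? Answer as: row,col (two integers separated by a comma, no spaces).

After 1 (w): row=0 col=6 char='d'
After 2 (gg): row=0 col=0 char='n'
After 3 (0): row=0 col=0 char='n'
After 4 (k): row=0 col=0 char='n'
After 5 (b): row=0 col=0 char='n'
After 6 (w): row=0 col=6 char='d'
After 7 (k): row=0 col=6 char='d'
After 8 (w): row=0 col=11 char='g'

Answer: 0,11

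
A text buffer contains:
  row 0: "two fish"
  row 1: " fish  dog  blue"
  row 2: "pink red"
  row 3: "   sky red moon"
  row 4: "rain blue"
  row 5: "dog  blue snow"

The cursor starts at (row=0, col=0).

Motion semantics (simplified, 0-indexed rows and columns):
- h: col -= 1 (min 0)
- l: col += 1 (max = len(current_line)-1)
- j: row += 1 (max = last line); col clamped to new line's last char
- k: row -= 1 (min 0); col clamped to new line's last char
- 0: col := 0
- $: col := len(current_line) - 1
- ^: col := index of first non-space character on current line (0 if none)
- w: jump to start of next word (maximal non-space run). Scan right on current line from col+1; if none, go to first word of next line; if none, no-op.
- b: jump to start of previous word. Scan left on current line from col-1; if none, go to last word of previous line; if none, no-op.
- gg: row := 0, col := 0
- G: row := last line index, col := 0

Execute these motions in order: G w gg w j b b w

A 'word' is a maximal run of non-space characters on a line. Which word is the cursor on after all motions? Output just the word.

Answer: fish

Derivation:
After 1 (G): row=5 col=0 char='d'
After 2 (w): row=5 col=5 char='b'
After 3 (gg): row=0 col=0 char='t'
After 4 (w): row=0 col=4 char='f'
After 5 (j): row=1 col=4 char='h'
After 6 (b): row=1 col=1 char='f'
After 7 (b): row=0 col=4 char='f'
After 8 (w): row=1 col=1 char='f'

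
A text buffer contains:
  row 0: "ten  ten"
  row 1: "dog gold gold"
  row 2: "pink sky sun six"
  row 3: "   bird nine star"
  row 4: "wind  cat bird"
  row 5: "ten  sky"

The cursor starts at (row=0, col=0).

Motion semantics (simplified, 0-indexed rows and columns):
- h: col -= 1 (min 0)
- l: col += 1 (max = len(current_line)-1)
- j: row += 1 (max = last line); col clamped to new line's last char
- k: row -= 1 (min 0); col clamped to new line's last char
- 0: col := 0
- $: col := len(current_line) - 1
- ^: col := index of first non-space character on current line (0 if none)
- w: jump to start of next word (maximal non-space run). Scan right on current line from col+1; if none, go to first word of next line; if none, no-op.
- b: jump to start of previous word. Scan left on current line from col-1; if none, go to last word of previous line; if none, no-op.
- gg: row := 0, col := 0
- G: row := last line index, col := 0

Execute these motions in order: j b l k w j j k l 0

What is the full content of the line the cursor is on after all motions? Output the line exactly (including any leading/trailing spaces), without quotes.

After 1 (j): row=1 col=0 char='d'
After 2 (b): row=0 col=5 char='t'
After 3 (l): row=0 col=6 char='e'
After 4 (k): row=0 col=6 char='e'
After 5 (w): row=1 col=0 char='d'
After 6 (j): row=2 col=0 char='p'
After 7 (j): row=3 col=0 char='_'
After 8 (k): row=2 col=0 char='p'
After 9 (l): row=2 col=1 char='i'
After 10 (0): row=2 col=0 char='p'

Answer: pink sky sun six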